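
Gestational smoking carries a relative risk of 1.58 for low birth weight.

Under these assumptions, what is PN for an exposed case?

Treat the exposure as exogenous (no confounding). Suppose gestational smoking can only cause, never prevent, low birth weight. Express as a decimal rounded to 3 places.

Under exogeneity and monotonicity, PN = (RR − 1) / RR = 1 − 1/RR.
PN = (1.58 − 1) / 1.58 = 0.58 / 1.58 ≈ 0.3671

PN ≈ 0.367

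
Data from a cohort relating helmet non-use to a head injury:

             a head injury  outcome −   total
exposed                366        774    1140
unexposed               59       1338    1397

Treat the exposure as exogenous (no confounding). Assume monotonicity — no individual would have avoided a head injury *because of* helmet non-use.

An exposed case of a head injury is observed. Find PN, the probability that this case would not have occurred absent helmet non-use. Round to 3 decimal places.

PN ≈ 0.868

p₁ = P(outcome | exposed) = 366/1140 = 0.32105
p₀ = P(outcome | unexposed) = 59/1397 = 0.042233
Under exogeneity and monotonicity, PN = (p₁ − p₀)/p₁.
PN = (0.32105 − 0.042233) / 0.32105 ≈ 0.8685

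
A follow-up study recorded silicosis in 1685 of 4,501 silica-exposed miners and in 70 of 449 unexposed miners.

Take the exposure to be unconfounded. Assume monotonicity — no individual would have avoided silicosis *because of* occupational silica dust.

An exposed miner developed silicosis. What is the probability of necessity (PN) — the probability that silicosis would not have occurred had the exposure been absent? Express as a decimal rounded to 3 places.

p₁ = P(outcome | exposed) = 1685/4501 = 0.37436
p₀ = P(outcome | unexposed) = 70/449 = 0.1559
Under exogeneity and monotonicity, PN = (p₁ − p₀) / p₁.
PN = (0.37436 − 0.1559) / 0.37436 = 0.21846 / 0.37436 ≈ 0.5836

PN ≈ 0.584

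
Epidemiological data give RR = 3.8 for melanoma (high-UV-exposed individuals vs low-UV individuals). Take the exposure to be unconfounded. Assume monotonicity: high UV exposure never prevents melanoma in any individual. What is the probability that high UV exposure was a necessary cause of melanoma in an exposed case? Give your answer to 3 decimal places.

Under exogeneity and monotonicity, PN = (RR − 1) / RR = 1 − 1/RR.
PN = (3.8 − 1) / 3.8 = 2.8 / 3.8 ≈ 0.7368

PN ≈ 0.737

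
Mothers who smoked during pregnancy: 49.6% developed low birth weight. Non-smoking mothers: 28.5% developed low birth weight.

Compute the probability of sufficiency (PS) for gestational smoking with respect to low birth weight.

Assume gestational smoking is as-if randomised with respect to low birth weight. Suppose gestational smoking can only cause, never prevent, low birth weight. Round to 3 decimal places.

p₁ = 0.496, p₀ = 0.285.
Under exogeneity and monotonicity, PS = (p₁ − p₀) / (1 − p₀).
PS = (0.496 − 0.285) / (1 − 0.285) = 0.211 / 0.715 ≈ 0.2951

PS ≈ 0.295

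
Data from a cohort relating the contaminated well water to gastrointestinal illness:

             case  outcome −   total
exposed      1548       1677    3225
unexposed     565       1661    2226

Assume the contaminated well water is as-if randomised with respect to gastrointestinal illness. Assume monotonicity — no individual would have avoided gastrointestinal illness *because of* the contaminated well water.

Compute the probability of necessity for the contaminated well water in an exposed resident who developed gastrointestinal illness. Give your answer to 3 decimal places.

PN ≈ 0.471

p₁ = P(outcome | exposed) = 1548/3225 = 0.48
p₀ = P(outcome | unexposed) = 565/2226 = 0.25382
Under exogeneity and monotonicity, PN = (p₁ − p₀) / p₁.
PN = (0.48 − 0.25382) / 0.48 = 0.22618 / 0.48 ≈ 0.4712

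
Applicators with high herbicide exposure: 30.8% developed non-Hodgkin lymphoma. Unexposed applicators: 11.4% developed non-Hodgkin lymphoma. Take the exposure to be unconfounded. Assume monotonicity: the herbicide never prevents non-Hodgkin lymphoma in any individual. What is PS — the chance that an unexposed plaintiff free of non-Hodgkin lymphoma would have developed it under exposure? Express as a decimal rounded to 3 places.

p₁ = 0.308, p₀ = 0.114.
Under exogeneity and monotonicity, PS = (p₁ − p₀) / (1 − p₀).
PS = (0.308 − 0.114) / (1 − 0.114) = 0.194 / 0.886 ≈ 0.2190

PS ≈ 0.219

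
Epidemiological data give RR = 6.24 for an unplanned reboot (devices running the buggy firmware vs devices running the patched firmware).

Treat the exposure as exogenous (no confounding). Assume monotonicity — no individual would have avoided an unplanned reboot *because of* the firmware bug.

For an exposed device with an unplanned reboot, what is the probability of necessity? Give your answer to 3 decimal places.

PN ≈ 0.840

Under exogeneity and monotonicity, PN = (RR − 1) / RR = 1 − 1/RR.
PN = (6.24 − 1) / 6.24 = 5.24 / 6.24 ≈ 0.8397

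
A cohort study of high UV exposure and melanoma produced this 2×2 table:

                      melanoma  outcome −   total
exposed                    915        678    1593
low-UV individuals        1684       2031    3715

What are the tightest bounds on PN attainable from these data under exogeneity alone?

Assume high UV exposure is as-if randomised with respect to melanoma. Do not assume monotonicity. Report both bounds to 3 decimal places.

0.211 ≤ PN ≤ 0.952

p₁ = P(outcome | exposed) = 915/1593 = 0.57439
p₀ = P(outcome | unexposed) = 1684/3715 = 0.4533
Under exogeneity alone the bounds on PN are max{0,(p₁−p₀)/p₁} ≤ PN ≤ min{1,(1−p₀)/p₁}.
  lower = (p₁ − p₀)/p₁ = 0.12109 / 0.57439 ≈ 0.2108
  upper = min{1, (1 − p₀)/p₁} = 0.5467 / 0.57439 ≈ 0.9518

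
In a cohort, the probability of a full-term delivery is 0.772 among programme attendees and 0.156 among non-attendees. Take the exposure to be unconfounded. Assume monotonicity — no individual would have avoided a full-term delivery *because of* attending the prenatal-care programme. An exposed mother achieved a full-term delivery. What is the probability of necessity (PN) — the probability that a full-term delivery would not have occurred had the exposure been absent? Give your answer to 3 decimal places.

PN ≈ 0.798

Let p₁ = 0.772, p₀ = 0.156.
Under exogeneity and monotonicity, PN = (p₁ − p₀) / p₁.
PN = (0.772 − 0.156) / 0.772 = 0.616 / 0.772 ≈ 0.7979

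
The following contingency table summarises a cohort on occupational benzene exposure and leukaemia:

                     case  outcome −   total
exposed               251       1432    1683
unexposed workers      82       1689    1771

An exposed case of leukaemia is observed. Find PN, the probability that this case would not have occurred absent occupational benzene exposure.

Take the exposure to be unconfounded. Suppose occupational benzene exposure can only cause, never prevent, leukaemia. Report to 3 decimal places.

PN ≈ 0.690

p₁ = P(outcome | exposed) = 251/1683 = 0.14914
p₀ = P(outcome | unexposed) = 82/1771 = 0.046302
Under exogeneity and monotonicity, PN = (p₁ − p₀)/p₁.
PN = (0.14914 − 0.046302) / 0.14914 ≈ 0.6895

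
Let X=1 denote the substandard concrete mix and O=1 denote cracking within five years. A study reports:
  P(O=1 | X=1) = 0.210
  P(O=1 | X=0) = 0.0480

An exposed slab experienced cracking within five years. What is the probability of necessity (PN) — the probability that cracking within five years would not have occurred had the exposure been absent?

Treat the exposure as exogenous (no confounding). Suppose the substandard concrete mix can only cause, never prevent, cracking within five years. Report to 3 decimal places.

Let p₁ = 0.21, p₀ = 0.048.
Under exogeneity and monotonicity, PN = (p₁ − p₀) / p₁.
PN = (0.21 − 0.048) / 0.21 = 0.162 / 0.21 ≈ 0.7714

PN ≈ 0.771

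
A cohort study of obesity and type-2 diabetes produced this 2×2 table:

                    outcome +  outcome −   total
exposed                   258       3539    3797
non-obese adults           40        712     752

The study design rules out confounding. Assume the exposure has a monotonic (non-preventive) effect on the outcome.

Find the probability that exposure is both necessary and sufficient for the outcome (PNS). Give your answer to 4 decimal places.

PNS ≈ 0.0148

p₁ = P(outcome | exposed) = 258/3797 = 0.067948
p₀ = P(outcome | unexposed) = 40/752 = 0.053191
Under exogeneity and monotonicity, PNS = p₁ − p₀.
PNS = 0.067948 − 0.053191 = 0.014757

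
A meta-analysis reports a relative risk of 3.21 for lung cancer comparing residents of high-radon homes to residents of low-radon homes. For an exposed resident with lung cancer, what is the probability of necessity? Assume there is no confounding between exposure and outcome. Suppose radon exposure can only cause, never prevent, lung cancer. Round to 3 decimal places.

Under exogeneity and monotonicity, PN = (RR − 1) / RR = 1 − 1/RR.
PN = (3.21 − 1) / 3.21 = 2.21 / 3.21 ≈ 0.6885

PN ≈ 0.688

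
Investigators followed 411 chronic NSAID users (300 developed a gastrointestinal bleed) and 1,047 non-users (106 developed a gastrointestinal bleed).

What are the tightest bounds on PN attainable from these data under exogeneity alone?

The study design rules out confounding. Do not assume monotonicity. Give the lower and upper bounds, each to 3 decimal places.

0.861 ≤ PN ≤ 1.000

p₁ = P(outcome | exposed) = 300/411 = 0.72993
p₀ = P(outcome | unexposed) = 106/1047 = 0.10124
Under exogeneity alone the bounds on PN are max{0,(p₁−p₀)/p₁} ≤ PN ≤ min{1,(1−p₀)/p₁}.
  lower = (p₁ − p₀)/p₁ = 0.62869 / 0.72993 ≈ 0.8613
  upper = min{1, (1 − p₀)/p₁} = 0.89876 / 0.72993 ≈ 1.2313 → capped at 1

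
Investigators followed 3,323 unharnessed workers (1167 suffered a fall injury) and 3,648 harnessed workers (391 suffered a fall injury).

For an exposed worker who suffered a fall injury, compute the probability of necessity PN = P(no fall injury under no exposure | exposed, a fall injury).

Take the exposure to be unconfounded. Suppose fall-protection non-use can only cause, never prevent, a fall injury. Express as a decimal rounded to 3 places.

PN ≈ 0.695

p₁ = P(outcome | exposed) = 1167/3323 = 0.35119
p₀ = P(outcome | unexposed) = 391/3648 = 0.10718
Under exogeneity and monotonicity, PN = (p₁ − p₀) / p₁.
PN = (0.35119 − 0.10718) / 0.35119 = 0.24401 / 0.35119 ≈ 0.6948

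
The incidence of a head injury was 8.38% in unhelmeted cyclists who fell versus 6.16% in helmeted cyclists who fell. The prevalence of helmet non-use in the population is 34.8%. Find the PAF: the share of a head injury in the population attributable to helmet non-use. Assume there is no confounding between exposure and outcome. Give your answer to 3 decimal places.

p₁ = 0.0838, p₀ = 0.0616.
Overall risk P(Y=1) = π·p₁ + (1−π)·p₀ = 0.348×0.0838 + 0.652×0.0616 = 0.069326.
Under exogeneity, PAF = [P(Y=1) − p₀] / P(Y=1).
PAF = (0.069326 − 0.0616) / 0.069326 ≈ 0.1114

PAF ≈ 0.111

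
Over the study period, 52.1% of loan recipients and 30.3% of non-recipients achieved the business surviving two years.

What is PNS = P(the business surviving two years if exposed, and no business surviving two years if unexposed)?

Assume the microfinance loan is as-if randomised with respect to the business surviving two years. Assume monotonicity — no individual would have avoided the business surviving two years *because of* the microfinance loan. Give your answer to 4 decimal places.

PNS ≈ 0.2180

p₁ = 0.521, p₀ = 0.303.
Under exogeneity and monotonicity, PNS = p₁ − p₀.
PNS = 0.521 − 0.303 = 0.218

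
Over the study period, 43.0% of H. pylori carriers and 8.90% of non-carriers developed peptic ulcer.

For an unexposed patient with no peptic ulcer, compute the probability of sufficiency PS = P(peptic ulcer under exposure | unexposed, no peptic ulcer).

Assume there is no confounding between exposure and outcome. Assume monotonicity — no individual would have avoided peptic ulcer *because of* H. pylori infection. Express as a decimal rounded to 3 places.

PS ≈ 0.374

p₁ = 0.43, p₀ = 0.089.
Under exogeneity and monotonicity, PS = (p₁ − p₀) / (1 − p₀).
PS = (0.43 − 0.089) / (1 − 0.089) = 0.341 / 0.911 ≈ 0.3743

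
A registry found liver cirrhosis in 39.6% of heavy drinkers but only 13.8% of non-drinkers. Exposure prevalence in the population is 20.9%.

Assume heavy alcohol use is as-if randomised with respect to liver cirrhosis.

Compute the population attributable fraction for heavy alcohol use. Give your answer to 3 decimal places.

p₁ = 0.396, p₀ = 0.138.
Overall risk P(Y=1) = π·p₁ + (1−π)·p₀ = 0.209×0.396 + 0.791×0.138 = 0.19192.
Under exogeneity, PAF = [P(Y=1) − p₀] / P(Y=1).
PAF = (0.19192 − 0.138) / 0.19192 ≈ 0.2810

PAF ≈ 0.281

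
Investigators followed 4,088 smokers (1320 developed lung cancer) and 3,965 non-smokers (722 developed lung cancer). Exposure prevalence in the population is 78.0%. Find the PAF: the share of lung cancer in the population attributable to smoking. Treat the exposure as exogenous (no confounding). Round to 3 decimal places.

PAF ≈ 0.376

p₁ = P(outcome | exposed) = 1320/4088 = 0.3229
p₀ = P(outcome | unexposed) = 722/3965 = 0.18209
Overall risk P(Y=1) = π·p₁ + (1−π)·p₀ = 0.78×0.3229 + 0.22×0.18209 = 0.29192.
Under exogeneity, PAF = [P(Y=1) − p₀] / P(Y=1).
PAF = (0.29192 − 0.18209) / 0.29192 ≈ 0.3762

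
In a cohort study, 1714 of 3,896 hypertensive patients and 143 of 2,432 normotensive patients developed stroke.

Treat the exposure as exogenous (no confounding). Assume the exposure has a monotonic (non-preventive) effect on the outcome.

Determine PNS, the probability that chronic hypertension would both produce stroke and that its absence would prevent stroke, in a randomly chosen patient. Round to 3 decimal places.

PNS ≈ 0.381

p₁ = P(outcome | exposed) = 1714/3896 = 0.43994
p₀ = P(outcome | unexposed) = 143/2432 = 0.058799
Under exogeneity and monotonicity, PNS = p₁ − p₀.
PNS = 0.43994 − 0.058799 = 0.38114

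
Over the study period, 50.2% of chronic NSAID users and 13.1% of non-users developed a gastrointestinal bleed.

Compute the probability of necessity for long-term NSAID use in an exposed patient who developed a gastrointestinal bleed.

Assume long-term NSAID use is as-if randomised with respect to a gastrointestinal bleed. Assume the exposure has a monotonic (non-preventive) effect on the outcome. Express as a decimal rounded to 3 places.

PN ≈ 0.739

p₁ = 0.502, p₀ = 0.131.
Under exogeneity and monotonicity, PN = (p₁ − p₀) / p₁.
PN = (0.502 − 0.131) / 0.502 = 0.371 / 0.502 ≈ 0.7390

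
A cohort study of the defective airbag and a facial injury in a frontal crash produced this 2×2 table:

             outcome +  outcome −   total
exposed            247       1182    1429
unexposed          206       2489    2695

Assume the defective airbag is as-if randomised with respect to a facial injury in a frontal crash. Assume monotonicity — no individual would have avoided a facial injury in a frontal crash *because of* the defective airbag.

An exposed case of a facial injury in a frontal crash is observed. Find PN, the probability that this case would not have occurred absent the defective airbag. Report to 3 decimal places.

p₁ = P(outcome | exposed) = 247/1429 = 0.17285
p₀ = P(outcome | unexposed) = 206/2695 = 0.076438
Under exogeneity and monotonicity, PN = (p₁ − p₀)/p₁.
PN = (0.17285 − 0.076438) / 0.17285 ≈ 0.5578

PN ≈ 0.558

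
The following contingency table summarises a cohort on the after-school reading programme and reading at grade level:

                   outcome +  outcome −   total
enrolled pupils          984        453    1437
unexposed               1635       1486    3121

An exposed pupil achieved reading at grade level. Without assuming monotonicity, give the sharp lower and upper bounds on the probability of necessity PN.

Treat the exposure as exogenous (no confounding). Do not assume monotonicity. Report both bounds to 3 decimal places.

0.235 ≤ PN ≤ 0.695

p₁ = P(outcome | exposed) = 984/1437 = 0.68476
p₀ = P(outcome | unexposed) = 1635/3121 = 0.52387
Under exogeneity alone the bounds on PN are max{0,(p₁−p₀)/p₁} ≤ PN ≤ min{1,(1−p₀)/p₁}.
  lower = (p₁ − p₀)/p₁ = 0.16089 / 0.68476 ≈ 0.2350
  upper = min{1, (1 − p₀)/p₁} = 0.47613 / 0.68476 ≈ 0.6953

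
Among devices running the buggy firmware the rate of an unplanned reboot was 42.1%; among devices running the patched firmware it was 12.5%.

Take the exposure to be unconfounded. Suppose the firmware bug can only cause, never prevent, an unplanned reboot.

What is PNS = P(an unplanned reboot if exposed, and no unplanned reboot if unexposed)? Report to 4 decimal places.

PNS ≈ 0.2960

p₁ = 0.421, p₀ = 0.125.
Under exogeneity and monotonicity, PNS = p₁ − p₀.
PNS = 0.421 − 0.125 = 0.296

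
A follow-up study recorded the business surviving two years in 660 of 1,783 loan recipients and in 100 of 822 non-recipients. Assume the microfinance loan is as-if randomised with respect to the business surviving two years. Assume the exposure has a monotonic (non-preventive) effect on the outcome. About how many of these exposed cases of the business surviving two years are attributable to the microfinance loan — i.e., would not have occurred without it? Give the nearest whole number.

p₁ = P(outcome | exposed) = 660/1783 = 0.37016
p₀ = P(outcome | unexposed) = 100/822 = 0.12165
PN = (p₁ − p₀)/p₁ = (0.37016 − 0.12165) / 0.37016 ≈ 0.67135.
Attributable cases ≈ PN × (exposed cases) = 0.67135 × 660 ≈ 443.09.

about 443 cases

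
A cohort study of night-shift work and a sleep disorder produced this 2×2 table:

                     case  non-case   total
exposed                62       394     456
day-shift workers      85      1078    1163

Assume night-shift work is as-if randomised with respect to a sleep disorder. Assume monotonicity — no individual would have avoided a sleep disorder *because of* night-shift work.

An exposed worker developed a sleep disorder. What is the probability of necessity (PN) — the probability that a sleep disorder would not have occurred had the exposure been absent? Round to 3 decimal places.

p₁ = P(outcome | exposed) = 62/456 = 0.13596
p₀ = P(outcome | unexposed) = 85/1163 = 0.073087
Under exogeneity and monotonicity, PN = (p₁ − p₀) / p₁.
PN = (0.13596 − 0.073087) / 0.13596 = 0.062878 / 0.13596 ≈ 0.4625

PN ≈ 0.462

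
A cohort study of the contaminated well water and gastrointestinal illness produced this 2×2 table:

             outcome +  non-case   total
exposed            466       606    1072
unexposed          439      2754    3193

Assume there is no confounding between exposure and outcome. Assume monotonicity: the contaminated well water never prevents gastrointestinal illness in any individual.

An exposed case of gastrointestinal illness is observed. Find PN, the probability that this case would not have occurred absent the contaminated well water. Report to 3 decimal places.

p₁ = P(outcome | exposed) = 466/1072 = 0.4347
p₀ = P(outcome | unexposed) = 439/3193 = 0.13749
Under exogeneity and monotonicity, PN = (p₁ − p₀)/p₁.
PN = (0.4347 − 0.13749) / 0.4347 ≈ 0.6837

PN ≈ 0.684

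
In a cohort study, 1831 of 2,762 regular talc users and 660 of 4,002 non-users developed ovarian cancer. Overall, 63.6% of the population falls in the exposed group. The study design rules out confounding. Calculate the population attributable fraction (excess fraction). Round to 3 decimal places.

p₁ = P(outcome | exposed) = 1831/2762 = 0.66293
p₀ = P(outcome | unexposed) = 660/4002 = 0.16492
Overall risk P(Y=1) = π·p₁ + (1−π)·p₀ = 0.636×0.66293 + 0.364×0.16492 = 0.48165.
Under exogeneity, PAF = [P(Y=1) − p₀] / P(Y=1).
PAF = (0.48165 − 0.16492) / 0.48165 ≈ 0.6576

PAF ≈ 0.658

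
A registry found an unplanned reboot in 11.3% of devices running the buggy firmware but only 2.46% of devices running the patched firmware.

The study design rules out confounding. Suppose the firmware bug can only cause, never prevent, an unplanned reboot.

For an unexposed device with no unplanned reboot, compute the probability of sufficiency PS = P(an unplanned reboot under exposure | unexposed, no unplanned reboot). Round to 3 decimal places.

p₁ = 0.113, p₀ = 0.0246.
Under exogeneity and monotonicity, PS = (p₁ − p₀) / (1 − p₀).
PS = (0.113 − 0.0246) / (1 − 0.0246) = 0.0884 / 0.9754 ≈ 0.0906

PS ≈ 0.091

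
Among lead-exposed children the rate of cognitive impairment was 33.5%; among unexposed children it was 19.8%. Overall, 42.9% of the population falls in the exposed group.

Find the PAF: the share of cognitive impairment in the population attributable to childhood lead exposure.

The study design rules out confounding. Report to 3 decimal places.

p₁ = 0.335, p₀ = 0.198.
Overall risk P(Y=1) = π·p₁ + (1−π)·p₀ = 0.429×0.335 + 0.571×0.198 = 0.25677.
Under exogeneity, PAF = [P(Y=1) − p₀] / P(Y=1).
PAF = (0.25677 − 0.198) / 0.25677 ≈ 0.2289

PAF ≈ 0.229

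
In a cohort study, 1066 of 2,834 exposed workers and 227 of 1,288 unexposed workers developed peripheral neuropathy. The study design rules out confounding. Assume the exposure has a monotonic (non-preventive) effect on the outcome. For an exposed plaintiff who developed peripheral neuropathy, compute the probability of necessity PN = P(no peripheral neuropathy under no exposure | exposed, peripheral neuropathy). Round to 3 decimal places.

p₁ = P(outcome | exposed) = 1066/2834 = 0.37615
p₀ = P(outcome | unexposed) = 227/1288 = 0.17624
Under exogeneity and monotonicity, PN = (p₁ − p₀) / p₁.
PN = (0.37615 − 0.17624) / 0.37615 = 0.1999 / 0.37615 ≈ 0.5315

PN ≈ 0.531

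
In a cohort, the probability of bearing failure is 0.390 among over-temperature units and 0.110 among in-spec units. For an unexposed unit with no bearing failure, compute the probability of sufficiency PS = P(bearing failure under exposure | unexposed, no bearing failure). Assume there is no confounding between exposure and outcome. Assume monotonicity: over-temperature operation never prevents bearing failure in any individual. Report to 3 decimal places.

Let p₁ = 0.39, p₀ = 0.11.
Under exogeneity and monotonicity, PS = (p₁ − p₀) / (1 − p₀).
PS = (0.39 − 0.11) / (1 − 0.11) = 0.28 / 0.89 ≈ 0.3146

PS ≈ 0.315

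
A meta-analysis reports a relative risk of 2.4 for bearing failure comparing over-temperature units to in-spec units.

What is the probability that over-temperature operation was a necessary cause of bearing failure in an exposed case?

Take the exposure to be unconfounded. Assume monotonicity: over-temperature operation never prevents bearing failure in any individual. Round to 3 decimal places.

PN ≈ 0.583

Under exogeneity and monotonicity, PN = (RR − 1) / RR = 1 − 1/RR.
PN = (2.4 − 1) / 2.4 = 1.4 / 2.4 ≈ 0.5833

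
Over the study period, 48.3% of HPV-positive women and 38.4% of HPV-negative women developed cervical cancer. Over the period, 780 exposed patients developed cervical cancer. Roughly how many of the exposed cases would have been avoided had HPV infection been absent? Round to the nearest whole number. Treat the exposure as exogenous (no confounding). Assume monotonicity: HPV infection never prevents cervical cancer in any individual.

p₁ = 0.483, p₀ = 0.384.
PN = (p₁ − p₀)/p₁ = (0.483 − 0.384) / 0.483 ≈ 0.20497.
Attributable cases ≈ PN × (exposed cases) = 0.20497 × 780 ≈ 159.88.

about 160 cases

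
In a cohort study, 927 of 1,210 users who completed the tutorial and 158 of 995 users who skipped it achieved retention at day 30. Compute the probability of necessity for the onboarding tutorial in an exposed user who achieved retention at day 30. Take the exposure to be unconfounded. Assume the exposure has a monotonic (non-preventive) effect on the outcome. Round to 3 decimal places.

p₁ = P(outcome | exposed) = 927/1210 = 0.76612
p₀ = P(outcome | unexposed) = 158/995 = 0.15879
Under exogeneity and monotonicity, PN = (p₁ − p₀) / p₁.
PN = (0.76612 − 0.15879) / 0.76612 = 0.60732 / 0.76612 ≈ 0.7927

PN ≈ 0.793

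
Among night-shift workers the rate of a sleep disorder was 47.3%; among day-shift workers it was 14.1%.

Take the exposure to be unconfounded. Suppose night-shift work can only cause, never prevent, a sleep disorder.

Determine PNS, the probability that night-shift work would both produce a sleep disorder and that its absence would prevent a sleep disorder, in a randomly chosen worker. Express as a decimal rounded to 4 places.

PNS ≈ 0.3320

p₁ = 0.473, p₀ = 0.141.
Under exogeneity and monotonicity, PNS = p₁ − p₀.
PNS = 0.473 − 0.141 = 0.332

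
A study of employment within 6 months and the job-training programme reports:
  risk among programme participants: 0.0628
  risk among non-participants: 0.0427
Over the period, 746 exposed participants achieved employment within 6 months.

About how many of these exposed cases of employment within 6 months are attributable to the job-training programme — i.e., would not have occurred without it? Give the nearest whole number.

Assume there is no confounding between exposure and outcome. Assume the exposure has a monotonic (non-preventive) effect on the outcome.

about 239 cases

Let p₁ = 0.0628, p₀ = 0.0427.
PN = (p₁ − p₀)/p₁ = (0.0628 − 0.0427) / 0.0628 ≈ 0.32006.
Attributable cases ≈ PN × (exposed cases) = 0.32006 × 746 ≈ 238.77.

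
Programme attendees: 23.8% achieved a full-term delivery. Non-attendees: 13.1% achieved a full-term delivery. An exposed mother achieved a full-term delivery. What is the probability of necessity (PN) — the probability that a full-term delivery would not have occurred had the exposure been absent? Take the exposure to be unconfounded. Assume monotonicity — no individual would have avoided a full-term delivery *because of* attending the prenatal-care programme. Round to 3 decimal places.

p₁ = 0.238, p₀ = 0.131.
Under exogeneity and monotonicity, PN = (p₁ − p₀) / p₁.
PN = (0.238 − 0.131) / 0.238 = 0.107 / 0.238 ≈ 0.4496

PN ≈ 0.450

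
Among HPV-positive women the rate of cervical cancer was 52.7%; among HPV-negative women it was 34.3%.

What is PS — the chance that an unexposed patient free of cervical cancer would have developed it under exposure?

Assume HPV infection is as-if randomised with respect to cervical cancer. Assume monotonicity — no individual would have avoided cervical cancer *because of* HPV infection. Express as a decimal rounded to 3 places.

p₁ = 0.527, p₀ = 0.343.
Under exogeneity and monotonicity, PS = (p₁ − p₀) / (1 − p₀).
PS = (0.527 − 0.343) / (1 − 0.343) = 0.184 / 0.657 ≈ 0.2801

PS ≈ 0.280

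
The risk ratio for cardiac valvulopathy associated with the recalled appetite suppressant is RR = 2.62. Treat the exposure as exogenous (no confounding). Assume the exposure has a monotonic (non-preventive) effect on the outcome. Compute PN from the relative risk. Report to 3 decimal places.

Under exogeneity and monotonicity, PN = (RR − 1) / RR = 1 − 1/RR.
PN = (2.62 − 1) / 2.62 = 1.62 / 2.62 ≈ 0.6183

PN ≈ 0.618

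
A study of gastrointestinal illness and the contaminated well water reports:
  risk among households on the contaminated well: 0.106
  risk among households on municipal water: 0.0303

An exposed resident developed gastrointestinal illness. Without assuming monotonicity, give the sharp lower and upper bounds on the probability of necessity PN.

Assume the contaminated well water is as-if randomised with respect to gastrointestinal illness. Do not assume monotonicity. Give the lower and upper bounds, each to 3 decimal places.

0.714 ≤ PN ≤ 1.000

Let p₁ = 0.106, p₀ = 0.0303.
Under exogeneity alone the bounds on PN are max{0,(p₁−p₀)/p₁} ≤ PN ≤ min{1,(1−p₀)/p₁}.
  lower = (p₁ − p₀)/p₁ = 0.0757 / 0.106 ≈ 0.7142
  upper = min{1, (1 − p₀)/p₁} = 0.9697 / 0.106 ≈ 9.1481 → capped at 1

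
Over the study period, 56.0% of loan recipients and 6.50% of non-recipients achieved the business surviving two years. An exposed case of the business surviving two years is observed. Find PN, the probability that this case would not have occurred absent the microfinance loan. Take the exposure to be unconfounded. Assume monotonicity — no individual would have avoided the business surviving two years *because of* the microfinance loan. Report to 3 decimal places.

p₁ = 0.56, p₀ = 0.065.
Under exogeneity and monotonicity, PN = (p₁ − p₀) / p₁.
PN = (0.56 − 0.065) / 0.56 = 0.495 / 0.56 ≈ 0.8839

PN ≈ 0.884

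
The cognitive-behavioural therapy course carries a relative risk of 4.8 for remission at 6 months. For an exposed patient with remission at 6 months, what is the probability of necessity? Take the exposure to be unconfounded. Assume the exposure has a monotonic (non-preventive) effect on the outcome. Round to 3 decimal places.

PN ≈ 0.792

Under exogeneity and monotonicity, PN = (RR − 1) / RR = 1 − 1/RR.
PN = (4.8 − 1) / 4.8 = 3.8 / 4.8 ≈ 0.7917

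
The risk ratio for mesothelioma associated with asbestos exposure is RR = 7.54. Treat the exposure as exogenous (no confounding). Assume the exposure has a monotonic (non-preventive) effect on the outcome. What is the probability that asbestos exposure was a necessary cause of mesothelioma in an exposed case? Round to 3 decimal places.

PN ≈ 0.867

Under exogeneity and monotonicity, PN = (RR − 1) / RR = 1 − 1/RR.
PN = (7.54 − 1) / 7.54 = 6.54 / 7.54 ≈ 0.8674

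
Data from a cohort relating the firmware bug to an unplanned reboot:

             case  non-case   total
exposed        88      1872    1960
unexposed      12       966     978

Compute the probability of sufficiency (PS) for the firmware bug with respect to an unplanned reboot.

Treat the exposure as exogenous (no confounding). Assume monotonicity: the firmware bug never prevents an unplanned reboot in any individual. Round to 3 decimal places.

PS ≈ 0.033

p₁ = P(outcome | exposed) = 88/1960 = 0.044898
p₀ = P(outcome | unexposed) = 12/978 = 0.01227
Under exogeneity and monotonicity, PS = (p₁ − p₀) / (1 − p₀).
PS = (0.044898 − 0.01227) / (1 − 0.01227) = 0.032628 / 0.98773 ≈ 0.0330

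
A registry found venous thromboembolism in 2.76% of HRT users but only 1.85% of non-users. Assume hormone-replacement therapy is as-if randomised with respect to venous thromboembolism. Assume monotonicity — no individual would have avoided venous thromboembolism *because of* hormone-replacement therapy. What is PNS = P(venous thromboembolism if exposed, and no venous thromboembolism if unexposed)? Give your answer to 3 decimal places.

PNS ≈ 0.009

p₁ = 0.0276, p₀ = 0.0185.
Under exogeneity and monotonicity, PNS = p₁ − p₀.
PNS = 0.0276 − 0.0185 = 0.0091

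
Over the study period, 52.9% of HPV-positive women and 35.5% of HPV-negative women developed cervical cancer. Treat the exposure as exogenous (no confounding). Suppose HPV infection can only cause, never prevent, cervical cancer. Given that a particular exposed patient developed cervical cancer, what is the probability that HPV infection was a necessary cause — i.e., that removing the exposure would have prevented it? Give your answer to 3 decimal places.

PN ≈ 0.329

p₁ = 0.529, p₀ = 0.355.
Under exogeneity and monotonicity, PN = (p₁ − p₀) / p₁.
PN = (0.529 − 0.355) / 0.529 = 0.174 / 0.529 ≈ 0.3289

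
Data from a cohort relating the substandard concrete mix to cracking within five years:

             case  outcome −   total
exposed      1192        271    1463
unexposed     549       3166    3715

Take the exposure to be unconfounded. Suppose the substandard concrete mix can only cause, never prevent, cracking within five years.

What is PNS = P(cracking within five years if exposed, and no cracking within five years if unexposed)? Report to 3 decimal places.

PNS ≈ 0.667

p₁ = P(outcome | exposed) = 1192/1463 = 0.81476
p₀ = P(outcome | unexposed) = 549/3715 = 0.14778
Under exogeneity and monotonicity, PNS = p₁ − p₀.
PNS = 0.81476 − 0.14778 = 0.66698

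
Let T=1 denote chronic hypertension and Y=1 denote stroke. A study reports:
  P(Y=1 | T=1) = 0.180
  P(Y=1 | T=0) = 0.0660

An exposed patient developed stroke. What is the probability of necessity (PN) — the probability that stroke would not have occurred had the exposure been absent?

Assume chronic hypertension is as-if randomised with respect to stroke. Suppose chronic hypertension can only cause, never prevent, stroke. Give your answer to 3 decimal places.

Let p₁ = 0.18, p₀ = 0.066.
Under exogeneity and monotonicity, PN = (p₁ − p₀) / p₁.
PN = (0.18 − 0.066) / 0.18 = 0.114 / 0.18 ≈ 0.6333

PN ≈ 0.633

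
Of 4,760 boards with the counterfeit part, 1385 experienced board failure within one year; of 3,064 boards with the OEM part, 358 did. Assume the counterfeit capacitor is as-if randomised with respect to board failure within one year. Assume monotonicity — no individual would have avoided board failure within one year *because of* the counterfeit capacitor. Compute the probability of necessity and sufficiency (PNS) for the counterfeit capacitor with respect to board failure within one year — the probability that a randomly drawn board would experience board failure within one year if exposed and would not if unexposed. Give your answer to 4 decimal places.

PNS ≈ 0.1741

p₁ = P(outcome | exposed) = 1385/4760 = 0.29097
p₀ = P(outcome | unexposed) = 358/3064 = 0.11684
Under exogeneity and monotonicity, PNS = p₁ − p₀.
PNS = 0.29097 − 0.11684 = 0.17413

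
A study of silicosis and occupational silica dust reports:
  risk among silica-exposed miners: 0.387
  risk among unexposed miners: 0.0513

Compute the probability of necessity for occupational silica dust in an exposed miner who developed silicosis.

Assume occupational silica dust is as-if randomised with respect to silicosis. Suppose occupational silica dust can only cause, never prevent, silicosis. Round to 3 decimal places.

Let p₁ = 0.387, p₀ = 0.0513.
Under exogeneity and monotonicity, PN = (p₁ − p₀) / p₁.
PN = (0.387 − 0.0513) / 0.387 = 0.3357 / 0.387 ≈ 0.8674

PN ≈ 0.867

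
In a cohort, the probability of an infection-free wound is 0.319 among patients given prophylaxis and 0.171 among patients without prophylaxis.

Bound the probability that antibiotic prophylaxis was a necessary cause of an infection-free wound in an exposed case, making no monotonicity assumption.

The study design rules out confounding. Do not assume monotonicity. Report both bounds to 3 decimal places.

0.464 ≤ PN ≤ 1.000

Let p₁ = 0.319, p₀ = 0.171.
Under exogeneity alone the bounds on PN are max{0,(p₁−p₀)/p₁} ≤ PN ≤ min{1,(1−p₀)/p₁}.
  lower = (p₁ − p₀)/p₁ = 0.148 / 0.319 ≈ 0.4639
  upper = min{1, (1 − p₀)/p₁} = 0.829 / 0.319 ≈ 2.5987 → capped at 1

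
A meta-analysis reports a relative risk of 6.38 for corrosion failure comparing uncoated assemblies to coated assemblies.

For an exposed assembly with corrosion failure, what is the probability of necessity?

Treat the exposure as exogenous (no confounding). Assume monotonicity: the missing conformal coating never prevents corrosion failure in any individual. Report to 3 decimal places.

PN ≈ 0.843

Under exogeneity and monotonicity, PN = (RR − 1) / RR = 1 − 1/RR.
PN = (6.38 − 1) / 6.38 = 5.38 / 6.38 ≈ 0.8433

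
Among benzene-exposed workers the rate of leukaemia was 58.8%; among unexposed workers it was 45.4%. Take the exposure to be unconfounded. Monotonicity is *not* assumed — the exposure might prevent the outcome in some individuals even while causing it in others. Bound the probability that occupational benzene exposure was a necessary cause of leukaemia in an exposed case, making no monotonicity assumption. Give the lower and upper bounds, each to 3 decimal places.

p₁ = 0.588, p₀ = 0.454.
Under exogeneity alone the bounds on PN are max{0,(p₁−p₀)/p₁} ≤ PN ≤ min{1,(1−p₀)/p₁}.
  lower = (p₁ − p₀)/p₁ = 0.134 / 0.588 ≈ 0.2279
  upper = min{1, (1 − p₀)/p₁} = 0.546 / 0.588 ≈ 0.9286

0.228 ≤ PN ≤ 0.929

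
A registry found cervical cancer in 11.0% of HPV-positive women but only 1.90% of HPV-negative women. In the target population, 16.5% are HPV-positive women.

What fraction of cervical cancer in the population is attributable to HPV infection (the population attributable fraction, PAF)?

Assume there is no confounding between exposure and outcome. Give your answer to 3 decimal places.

PAF ≈ 0.441

p₁ = 0.11, p₀ = 0.019.
Overall risk P(Y=1) = π·p₁ + (1−π)·p₀ = 0.165×0.11 + 0.835×0.019 = 0.034015.
Under exogeneity, PAF = [P(Y=1) − p₀] / P(Y=1).
PAF = (0.034015 − 0.019) / 0.034015 ≈ 0.4414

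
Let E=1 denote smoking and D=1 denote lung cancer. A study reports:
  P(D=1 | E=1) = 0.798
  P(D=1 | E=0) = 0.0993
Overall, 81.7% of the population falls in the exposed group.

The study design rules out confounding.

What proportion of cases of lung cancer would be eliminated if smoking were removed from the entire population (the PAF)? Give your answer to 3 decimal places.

Let p₁ = 0.798, p₀ = 0.0993.
Overall risk P(Y=1) = π·p₁ + (1−π)·p₀ = 0.817×0.798 + 0.183×0.0993 = 0.67014.
Under exogeneity, PAF = [P(Y=1) − p₀] / P(Y=1).
PAF = (0.67014 − 0.0993) / 0.67014 ≈ 0.8518

PAF ≈ 0.852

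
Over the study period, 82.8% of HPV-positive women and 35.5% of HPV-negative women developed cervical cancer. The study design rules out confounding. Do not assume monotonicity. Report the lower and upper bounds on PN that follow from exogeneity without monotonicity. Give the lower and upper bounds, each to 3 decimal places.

0.571 ≤ PN ≤ 0.779

p₁ = 0.828, p₀ = 0.355.
Under exogeneity alone the bounds on PN are max{0,(p₁−p₀)/p₁} ≤ PN ≤ min{1,(1−p₀)/p₁}.
  lower = (p₁ − p₀)/p₁ = 0.473 / 0.828 ≈ 0.5713
  upper = min{1, (1 − p₀)/p₁} = 0.645 / 0.828 ≈ 0.7790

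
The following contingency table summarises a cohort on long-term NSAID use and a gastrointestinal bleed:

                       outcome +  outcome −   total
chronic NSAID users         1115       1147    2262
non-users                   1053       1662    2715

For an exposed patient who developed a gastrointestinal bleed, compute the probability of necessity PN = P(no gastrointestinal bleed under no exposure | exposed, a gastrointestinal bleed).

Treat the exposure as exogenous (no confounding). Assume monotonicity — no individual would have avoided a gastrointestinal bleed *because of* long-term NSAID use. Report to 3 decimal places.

p₁ = P(outcome | exposed) = 1115/2262 = 0.49293
p₀ = P(outcome | unexposed) = 1053/2715 = 0.38785
Under exogeneity and monotonicity, PN = (p₁ − p₀)/p₁.
PN = (0.49293 − 0.38785) / 0.49293 ≈ 0.2132

PN ≈ 0.213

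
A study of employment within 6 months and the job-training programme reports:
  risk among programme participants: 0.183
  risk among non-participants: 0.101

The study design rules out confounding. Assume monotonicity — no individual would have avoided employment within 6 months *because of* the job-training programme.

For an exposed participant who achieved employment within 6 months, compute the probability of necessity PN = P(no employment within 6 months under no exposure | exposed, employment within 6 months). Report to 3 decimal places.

Let p₁ = 0.183, p₀ = 0.101.
Under exogeneity and monotonicity, PN = (p₁ − p₀) / p₁.
PN = (0.183 − 0.101) / 0.183 = 0.082 / 0.183 ≈ 0.4481

PN ≈ 0.448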